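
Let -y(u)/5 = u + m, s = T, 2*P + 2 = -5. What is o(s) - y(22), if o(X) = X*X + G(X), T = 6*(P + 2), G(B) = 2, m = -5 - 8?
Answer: 128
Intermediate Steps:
P = -7/2 (P = -1 + (½)*(-5) = -1 - 5/2 = -7/2 ≈ -3.5000)
m = -13
T = -9 (T = 6*(-7/2 + 2) = 6*(-3/2) = -9)
s = -9
y(u) = 65 - 5*u (y(u) = -5*(u - 13) = -5*(-13 + u) = 65 - 5*u)
o(X) = 2 + X² (o(X) = X*X + 2 = X² + 2 = 2 + X²)
o(s) - y(22) = (2 + (-9)²) - (65 - 5*22) = (2 + 81) - (65 - 110) = 83 - 1*(-45) = 83 + 45 = 128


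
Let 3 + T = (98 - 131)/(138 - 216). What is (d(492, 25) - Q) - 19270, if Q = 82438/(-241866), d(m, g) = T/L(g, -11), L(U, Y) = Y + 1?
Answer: -605879697149/31442580 ≈ -19269.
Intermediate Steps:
T = -67/26 (T = -3 + (98 - 131)/(138 - 216) = -3 - 33/(-78) = -3 - 33*(-1/78) = -3 + 11/26 = -67/26 ≈ -2.5769)
L(U, Y) = 1 + Y
d(m, g) = 67/260 (d(m, g) = -67/(26*(1 - 11)) = -67/26/(-10) = -67/26*(-⅒) = 67/260)
Q = -41219/120933 (Q = 82438*(-1/241866) = -41219/120933 ≈ -0.34084)
(d(492, 25) - Q) - 19270 = (67/260 - 1*(-41219/120933)) - 19270 = (67/260 + 41219/120933) - 19270 = 18819451/31442580 - 19270 = -605879697149/31442580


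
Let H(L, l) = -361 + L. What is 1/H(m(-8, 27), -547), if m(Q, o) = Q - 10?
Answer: -1/379 ≈ -0.0026385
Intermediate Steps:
m(Q, o) = -10 + Q
1/H(m(-8, 27), -547) = 1/(-361 + (-10 - 8)) = 1/(-361 - 18) = 1/(-379) = -1/379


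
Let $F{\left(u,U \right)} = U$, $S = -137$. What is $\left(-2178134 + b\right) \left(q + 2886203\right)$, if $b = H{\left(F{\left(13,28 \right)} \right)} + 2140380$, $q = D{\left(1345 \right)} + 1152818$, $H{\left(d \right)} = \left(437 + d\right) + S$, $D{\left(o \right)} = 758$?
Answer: $-151192768854$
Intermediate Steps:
$H{\left(d \right)} = 300 + d$ ($H{\left(d \right)} = \left(437 + d\right) - 137 = 300 + d$)
$q = 1153576$ ($q = 758 + 1152818 = 1153576$)
$b = 2140708$ ($b = \left(300 + 28\right) + 2140380 = 328 + 2140380 = 2140708$)
$\left(-2178134 + b\right) \left(q + 2886203\right) = \left(-2178134 + 2140708\right) \left(1153576 + 2886203\right) = \left(-37426\right) 4039779 = -151192768854$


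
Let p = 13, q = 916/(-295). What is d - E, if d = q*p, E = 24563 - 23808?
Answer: -234633/295 ≈ -795.37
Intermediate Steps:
q = -916/295 (q = 916*(-1/295) = -916/295 ≈ -3.1051)
E = 755
d = -11908/295 (d = -916/295*13 = -11908/295 ≈ -40.366)
d - E = -11908/295 - 1*755 = -11908/295 - 755 = -234633/295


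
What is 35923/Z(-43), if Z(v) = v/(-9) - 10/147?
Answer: 15842043/2077 ≈ 7627.4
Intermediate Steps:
Z(v) = -10/147 - v/9 (Z(v) = v*(-1/9) - 10*1/147 = -v/9 - 10/147 = -10/147 - v/9)
35923/Z(-43) = 35923/(-10/147 - 1/9*(-43)) = 35923/(-10/147 + 43/9) = 35923/(2077/441) = 35923*(441/2077) = 15842043/2077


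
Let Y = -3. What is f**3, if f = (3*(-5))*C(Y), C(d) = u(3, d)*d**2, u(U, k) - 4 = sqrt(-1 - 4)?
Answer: -9841500 - 105796125*I*sqrt(5) ≈ -9.8415e+6 - 2.3657e+8*I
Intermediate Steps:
u(U, k) = 4 + I*sqrt(5) (u(U, k) = 4 + sqrt(-1 - 4) = 4 + sqrt(-5) = 4 + I*sqrt(5))
C(d) = d**2*(4 + I*sqrt(5)) (C(d) = (4 + I*sqrt(5))*d**2 = d**2*(4 + I*sqrt(5)))
f = -540 - 135*I*sqrt(5) (f = (3*(-5))*((-3)**2*(4 + I*sqrt(5))) = -135*(4 + I*sqrt(5)) = -15*(36 + 9*I*sqrt(5)) = -540 - 135*I*sqrt(5) ≈ -540.0 - 301.87*I)
f**3 = (-540 - 135*I*sqrt(5))**3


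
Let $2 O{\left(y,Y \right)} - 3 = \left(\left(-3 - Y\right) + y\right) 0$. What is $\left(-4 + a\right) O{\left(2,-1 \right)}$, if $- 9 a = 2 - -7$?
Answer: $- \frac{15}{2} \approx -7.5$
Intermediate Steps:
$a = -1$ ($a = - \frac{2 - -7}{9} = - \frac{2 + 7}{9} = \left(- \frac{1}{9}\right) 9 = -1$)
$O{\left(y,Y \right)} = \frac{3}{2}$ ($O{\left(y,Y \right)} = \frac{3}{2} + \frac{\left(\left(-3 - Y\right) + y\right) 0}{2} = \frac{3}{2} + \frac{\left(-3 + y - Y\right) 0}{2} = \frac{3}{2} + \frac{1}{2} \cdot 0 = \frac{3}{2} + 0 = \frac{3}{2}$)
$\left(-4 + a\right) O{\left(2,-1 \right)} = \left(-4 - 1\right) \frac{3}{2} = \left(-5\right) \frac{3}{2} = - \frac{15}{2}$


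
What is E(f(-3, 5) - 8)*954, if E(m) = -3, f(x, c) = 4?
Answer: -2862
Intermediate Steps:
E(f(-3, 5) - 8)*954 = -3*954 = -2862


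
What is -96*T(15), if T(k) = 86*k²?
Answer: -1857600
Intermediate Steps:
-96*T(15) = -8256*15² = -8256*225 = -96*19350 = -1857600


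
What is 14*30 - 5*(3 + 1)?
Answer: 400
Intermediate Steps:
14*30 - 5*(3 + 1) = 420 - 5*4 = 420 - 20 = 400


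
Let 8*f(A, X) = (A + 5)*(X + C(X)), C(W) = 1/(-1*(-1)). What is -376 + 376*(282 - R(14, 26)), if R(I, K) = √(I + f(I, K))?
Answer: 105656 - 2350*√2 ≈ 1.0233e+5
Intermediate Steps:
C(W) = 1 (C(W) = 1/1 = 1)
f(A, X) = (1 + X)*(5 + A)/8 (f(A, X) = ((A + 5)*(X + 1))/8 = ((5 + A)*(1 + X))/8 = ((1 + X)*(5 + A))/8 = (1 + X)*(5 + A)/8)
R(I, K) = √(5/8 + 5*K/8 + 9*I/8 + I*K/8) (R(I, K) = √(I + (5/8 + I/8 + 5*K/8 + I*K/8)) = √(5/8 + 5*K/8 + 9*I/8 + I*K/8))
-376 + 376*(282 - R(14, 26)) = -376 + 376*(282 - √(10 + 10*26 + 18*14 + 2*14*26)/4) = -376 + 376*(282 - √(10 + 260 + 252 + 728)/4) = -376 + 376*(282 - √1250/4) = -376 + 376*(282 - 25*√2/4) = -376 + (106032 - 2350*√2) = 105656 - 2350*√2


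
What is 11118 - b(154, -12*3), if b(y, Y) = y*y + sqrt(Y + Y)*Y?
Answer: -12598 + 216*I*sqrt(2) ≈ -12598.0 + 305.47*I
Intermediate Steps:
b(y, Y) = y**2 + sqrt(2)*Y**(3/2) (b(y, Y) = y**2 + sqrt(2*Y)*Y = y**2 + (sqrt(2)*sqrt(Y))*Y = y**2 + sqrt(2)*Y**(3/2))
11118 - b(154, -12*3) = 11118 - (154**2 + sqrt(2)*(-12*3)**(3/2)) = 11118 - (23716 + sqrt(2)*(-36)**(3/2)) = 11118 - (23716 + sqrt(2)*(-216*I)) = 11118 - (23716 - 216*I*sqrt(2)) = 11118 + (-23716 + 216*I*sqrt(2)) = -12598 + 216*I*sqrt(2)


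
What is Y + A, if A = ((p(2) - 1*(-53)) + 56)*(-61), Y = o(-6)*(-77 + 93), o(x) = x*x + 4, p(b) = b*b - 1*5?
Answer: -5948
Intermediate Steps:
p(b) = -5 + b² (p(b) = b² - 5 = -5 + b²)
o(x) = 4 + x² (o(x) = x² + 4 = 4 + x²)
Y = 640 (Y = (4 + (-6)²)*(-77 + 93) = (4 + 36)*16 = 40*16 = 640)
A = -6588 (A = (((-5 + 2²) - 1*(-53)) + 56)*(-61) = (((-5 + 4) + 53) + 56)*(-61) = ((-1 + 53) + 56)*(-61) = (52 + 56)*(-61) = 108*(-61) = -6588)
Y + A = 640 - 6588 = -5948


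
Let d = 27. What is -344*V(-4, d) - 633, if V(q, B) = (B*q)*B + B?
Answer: 993183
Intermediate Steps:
V(q, B) = B + q*B² (V(q, B) = q*B² + B = B + q*B²)
-344*V(-4, d) - 633 = -9288*(1 + 27*(-4)) - 633 = -9288*(1 - 108) - 633 = -9288*(-107) - 633 = -344*(-2889) - 633 = 993816 - 633 = 993183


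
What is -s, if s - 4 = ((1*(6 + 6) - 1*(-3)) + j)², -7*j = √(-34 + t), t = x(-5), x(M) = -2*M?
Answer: -11197/49 + 60*I*√6/7 ≈ -228.51 + 20.996*I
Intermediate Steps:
t = 10 (t = -2*(-5) = 10)
j = -2*I*√6/7 (j = -√(-34 + 10)/7 = -2*I*√6/7 ≈ -0.69985*I)
s = 4 + (15 - 2*I*√6/7)² (s = 4 + ((1*(6 + 6) - 1*(-3)) - 2*I*√6/7)² = 4 + ((1*12 + 3) - 2*I*√6/7)² = 4 + ((12 + 3) - 2*I*√6/7)² = 4 + (15 - 2*I*√6/7)² ≈ 228.51 - 20.996*I)
-s = -(11197/49 - 60*I*√6/7) = -11197/49 + 60*I*√6/7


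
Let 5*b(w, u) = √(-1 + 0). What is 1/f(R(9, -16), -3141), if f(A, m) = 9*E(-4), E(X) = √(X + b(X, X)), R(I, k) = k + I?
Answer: √5/(9*√(-20 + I)) ≈ 0.0013867 - 0.055504*I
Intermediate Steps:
b(w, u) = I/5 (b(w, u) = √(-1 + 0)/5 = √(-1)/5 = I/5)
R(I, k) = I + k
E(X) = √(X + I/5)
f(A, m) = 9*√(-100 + 5*I)/5 (f(A, m) = 9*(√(5*I + 25*(-4))/5) = 9*(√(5*I - 100)/5) = 9*(√(-100 + 5*I)/5) = 9*√(-100 + 5*I)/5)
1/f(R(9, -16), -3141) = 1/(9*√(-100 + 5*I)/5) = 5/(9*√(-100 + 5*I))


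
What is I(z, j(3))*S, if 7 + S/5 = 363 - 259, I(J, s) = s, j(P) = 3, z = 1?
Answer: 1455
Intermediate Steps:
S = 485 (S = -35 + 5*(363 - 259) = -35 + 5*104 = -35 + 520 = 485)
I(z, j(3))*S = 3*485 = 1455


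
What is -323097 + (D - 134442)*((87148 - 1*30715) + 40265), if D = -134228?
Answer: -25980174757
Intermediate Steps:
-323097 + (D - 134442)*((87148 - 1*30715) + 40265) = -323097 + (-134228 - 134442)*((87148 - 1*30715) + 40265) = -323097 - 268670*((87148 - 30715) + 40265) = -323097 - 268670*(56433 + 40265) = -323097 - 268670*96698 = -323097 - 25979851660 = -25980174757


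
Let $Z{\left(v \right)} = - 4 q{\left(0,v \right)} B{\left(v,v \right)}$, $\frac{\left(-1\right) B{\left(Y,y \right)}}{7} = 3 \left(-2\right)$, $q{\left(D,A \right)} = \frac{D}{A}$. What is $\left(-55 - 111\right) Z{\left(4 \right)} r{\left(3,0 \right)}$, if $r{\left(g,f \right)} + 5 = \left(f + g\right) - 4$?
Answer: $0$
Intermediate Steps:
$r{\left(g,f \right)} = -9 + f + g$ ($r{\left(g,f \right)} = -5 - \left(4 - f - g\right) = -5 + \left(-4 + f + g\right) = -9 + f + g$)
$B{\left(Y,y \right)} = 42$ ($B{\left(Y,y \right)} = - 7 \cdot 3 \left(-2\right) = \left(-7\right) \left(-6\right) = 42$)
$Z{\left(v \right)} = 0$ ($Z{\left(v \right)} = - 4 \frac{0}{v} 42 = \left(-4\right) 0 \cdot 42 = 0 \cdot 42 = 0$)
$\left(-55 - 111\right) Z{\left(4 \right)} r{\left(3,0 \right)} = \left(-55 - 111\right) 0 \left(-9 + 0 + 3\right) = - 166 \cdot 0 \left(-6\right) = \left(-166\right) 0 = 0$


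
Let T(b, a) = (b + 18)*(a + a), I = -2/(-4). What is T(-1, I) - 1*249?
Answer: -232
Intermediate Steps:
I = ½ (I = -2*(-¼) = ½ ≈ 0.50000)
T(b, a) = 2*a*(18 + b) (T(b, a) = (18 + b)*(2*a) = 2*a*(18 + b))
T(-1, I) - 1*249 = 2*(½)*(18 - 1) - 1*249 = 2*(½)*17 - 249 = 17 - 249 = -232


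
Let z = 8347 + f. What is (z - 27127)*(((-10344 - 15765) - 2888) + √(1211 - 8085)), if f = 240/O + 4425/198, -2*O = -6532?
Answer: 58621908142265/107778 - 2021654245*I*√6874/107778 ≈ 5.4391e+8 - 1.5552e+6*I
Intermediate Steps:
O = 3266 (O = -½*(-6532) = 3266)
f = 2416595/107778 (f = 240/3266 + 4425/198 = 240*(1/3266) + 4425*(1/198) = 120/1633 + 1475/66 = 2416595/107778 ≈ 22.422)
z = 902039561/107778 (z = 8347 + 2416595/107778 = 902039561/107778 ≈ 8369.4)
(z - 27127)*(((-10344 - 15765) - 2888) + √(1211 - 8085)) = (902039561/107778 - 27127)*(((-10344 - 15765) - 2888) + √(1211 - 8085)) = -2021654245*((-26109 - 2888) + √(-6874))/107778 = -2021654245*(-28997 + I*√6874)/107778 = 58621908142265/107778 - 2021654245*I*√6874/107778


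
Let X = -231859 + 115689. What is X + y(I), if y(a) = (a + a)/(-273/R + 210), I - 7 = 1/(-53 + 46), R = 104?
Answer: -449693814/3871 ≈ -1.1617e+5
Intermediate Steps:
X = -116170
I = 48/7 (I = 7 + 1/(-53 + 46) = 7 + 1/(-7) = 7 - 1/7 = 48/7 ≈ 6.8571)
y(a) = 16*a/1659 (y(a) = (a + a)/(-273/104 + 210) = (2*a)/(-273*1/104 + 210) = (2*a)/(-21/8 + 210) = (2*a)/(1659/8) = (2*a)*(8/1659) = 16*a/1659)
X + y(I) = -116170 + (16/1659)*(48/7) = -116170 + 256/3871 = -449693814/3871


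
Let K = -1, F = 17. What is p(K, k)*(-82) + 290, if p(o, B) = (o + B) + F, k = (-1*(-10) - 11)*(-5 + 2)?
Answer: -1268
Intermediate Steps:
k = 3 (k = (10 - 11)*(-3) = -1*(-3) = 3)
p(o, B) = 17 + B + o (p(o, B) = (o + B) + 17 = (B + o) + 17 = 17 + B + o)
p(K, k)*(-82) + 290 = (17 + 3 - 1)*(-82) + 290 = 19*(-82) + 290 = -1558 + 290 = -1268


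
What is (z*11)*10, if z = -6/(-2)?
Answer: 330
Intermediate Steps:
z = 3 (z = -6*(-½) = 3)
(z*11)*10 = (3*11)*10 = 33*10 = 330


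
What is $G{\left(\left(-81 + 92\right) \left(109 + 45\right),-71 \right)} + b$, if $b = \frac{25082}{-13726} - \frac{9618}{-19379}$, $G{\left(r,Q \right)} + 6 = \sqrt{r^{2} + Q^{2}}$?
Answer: $- \frac{975012167}{132998077} + \sqrt{2874677} \approx 1688.2$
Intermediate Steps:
$G{\left(r,Q \right)} = -6 + \sqrt{Q^{2} + r^{2}}$ ($G{\left(r,Q \right)} = -6 + \sqrt{r^{2} + Q^{2}} = -6 + \sqrt{Q^{2} + r^{2}}$)
$b = - \frac{177023705}{132998077}$ ($b = 25082 \left(- \frac{1}{13726}\right) - - \frac{9618}{19379} = - \frac{12541}{6863} + \frac{9618}{19379} = - \frac{177023705}{132998077} \approx -1.331$)
$G{\left(\left(-81 + 92\right) \left(109 + 45\right),-71 \right)} + b = \left(-6 + \sqrt{\left(-71\right)^{2} + \left(\left(-81 + 92\right) \left(109 + 45\right)\right)^{2}}\right) - \frac{177023705}{132998077} = \left(-6 + \sqrt{5041 + \left(11 \cdot 154\right)^{2}}\right) - \frac{177023705}{132998077} = \left(-6 + \sqrt{5041 + 1694^{2}}\right) - \frac{177023705}{132998077} = \left(-6 + \sqrt{5041 + 2869636}\right) - \frac{177023705}{132998077} = \left(-6 + \sqrt{2874677}\right) - \frac{177023705}{132998077} = - \frac{975012167}{132998077} + \sqrt{2874677}$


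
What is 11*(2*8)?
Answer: 176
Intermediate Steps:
11*(2*8) = 11*16 = 176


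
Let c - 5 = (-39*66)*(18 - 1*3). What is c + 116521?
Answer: 77916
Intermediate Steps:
c = -38605 (c = 5 + (-39*66)*(18 - 1*3) = 5 - 2574*(18 - 3) = 5 - 2574*15 = 5 - 38610 = -38605)
c + 116521 = -38605 + 116521 = 77916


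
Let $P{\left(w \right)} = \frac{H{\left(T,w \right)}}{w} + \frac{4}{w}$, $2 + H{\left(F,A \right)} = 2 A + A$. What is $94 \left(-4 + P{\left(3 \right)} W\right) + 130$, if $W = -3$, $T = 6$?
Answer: $-1280$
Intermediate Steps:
$H{\left(F,A \right)} = -2 + 3 A$ ($H{\left(F,A \right)} = -2 + \left(2 A + A\right) = -2 + 3 A$)
$P{\left(w \right)} = \frac{4}{w} + \frac{-2 + 3 w}{w}$ ($P{\left(w \right)} = \frac{-2 + 3 w}{w} + \frac{4}{w} = \frac{4}{w} + \frac{-2 + 3 w}{w}$)
$94 \left(-4 + P{\left(3 \right)} W\right) + 130 = 94 \left(-4 + \left(3 + \frac{2}{3}\right) \left(-3\right)\right) + 130 = 94 \left(-4 + \frac{11}{3} \left(-3\right)\right) + 130 = 94 \left(-4 - 11\right) + 130 = 94 \left(-15\right) + 130 = -1410 + 130 = -1280$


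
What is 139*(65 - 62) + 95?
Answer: 512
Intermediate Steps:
139*(65 - 62) + 95 = 139*3 + 95 = 417 + 95 = 512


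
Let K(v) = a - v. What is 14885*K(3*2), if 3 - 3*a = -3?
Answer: -59540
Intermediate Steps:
a = 2 (a = 1 - 1/3*(-3) = 1 + 1 = 2)
K(v) = 2 - v
14885*K(3*2) = 14885*(2 - 3*2) = 14885*(2 - 1*6) = 14885*(2 - 6) = 14885*(-4) = -59540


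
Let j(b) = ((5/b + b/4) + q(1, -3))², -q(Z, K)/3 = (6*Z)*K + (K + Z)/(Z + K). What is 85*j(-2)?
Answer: 195840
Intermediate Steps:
q(Z, K) = -3 - 18*K*Z (q(Z, K) = -3*((6*Z)*K + (K + Z)/(Z + K)) = -3*(6*K*Z + (K + Z)/(K + Z)) = -3*(6*K*Z + 1) = -3*(1 + 6*K*Z) = -3 - 18*K*Z)
j(b) = (51 + 5/b + b/4)² (j(b) = ((5/b + b/4) + (-3 - 18*(-3)*1))² = ((5/b + b*(¼)) + (-3 + 54))² = ((5/b + b/4) + 51)² = (51 + 5/b + b/4)²)
85*j(-2) = 85*((1/16)*(20 + (-2)² + 204*(-2))²/(-2)²) = 85*((1/16)*(¼)*(20 + 4 - 408)²) = 85*((1/16)*(¼)*(-384)²) = 85*((1/16)*(¼)*147456) = 85*2304 = 195840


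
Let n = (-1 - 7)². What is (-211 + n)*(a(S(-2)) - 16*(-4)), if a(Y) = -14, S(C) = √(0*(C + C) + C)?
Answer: -7350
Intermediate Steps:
S(C) = √C (S(C) = √(0*(2*C) + C) = √(0 + C) = √C)
n = 64 (n = (-8)² = 64)
(-211 + n)*(a(S(-2)) - 16*(-4)) = (-211 + 64)*(-14 - 16*(-4)) = -147*(-14 + 64) = -147*50 = -7350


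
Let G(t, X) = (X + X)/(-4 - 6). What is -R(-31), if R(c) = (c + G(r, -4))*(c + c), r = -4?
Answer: -9362/5 ≈ -1872.4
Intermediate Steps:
G(t, X) = -X/5 (G(t, X) = (2*X)/(-10) = (2*X)*(-⅒) = -X/5)
R(c) = 2*c*(⅘ + c) (R(c) = (c - ⅕*(-4))*(c + c) = (c + ⅘)*(2*c) = (⅘ + c)*(2*c) = 2*c*(⅘ + c))
-R(-31) = -2*(-31)*(4 + 5*(-31))/5 = -2*(-31)*(4 - 155)/5 = -2*(-31)*(-151)/5 = -1*9362/5 = -9362/5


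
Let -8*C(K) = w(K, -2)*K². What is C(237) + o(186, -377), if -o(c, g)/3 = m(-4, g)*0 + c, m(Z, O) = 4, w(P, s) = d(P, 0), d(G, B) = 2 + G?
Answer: -13428855/8 ≈ -1.6786e+6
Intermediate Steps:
w(P, s) = 2 + P
o(c, g) = -3*c (o(c, g) = -3*(4*0 + c) = -3*(0 + c) = -3*c)
C(K) = -K²*(2 + K)/8 (C(K) = -(2 + K)*K²/8 = -K²*(2 + K)/8)
C(237) + o(186, -377) = (⅛)*237²*(-2 - 1*237) - 3*186 = (⅛)*56169*(-2 - 237) - 558 = (⅛)*56169*(-239) - 558 = -13424391/8 - 558 = -13428855/8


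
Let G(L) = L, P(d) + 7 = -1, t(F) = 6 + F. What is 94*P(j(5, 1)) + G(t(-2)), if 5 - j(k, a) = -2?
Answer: -748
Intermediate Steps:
j(k, a) = 7 (j(k, a) = 5 - 1*(-2) = 5 + 2 = 7)
P(d) = -8 (P(d) = -7 - 1 = -8)
94*P(j(5, 1)) + G(t(-2)) = 94*(-8) + (6 - 2) = -752 + 4 = -748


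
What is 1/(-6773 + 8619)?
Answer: 1/1846 ≈ 0.00054171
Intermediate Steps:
1/(-6773 + 8619) = 1/1846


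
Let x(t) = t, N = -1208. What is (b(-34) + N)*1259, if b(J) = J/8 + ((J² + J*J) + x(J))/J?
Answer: -6442303/4 ≈ -1.6106e+6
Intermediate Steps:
b(J) = J/8 + (J + 2*J²)/J (b(J) = J/8 + ((J² + J*J) + J)/J = J*(⅛) + ((J² + J²) + J)/J = J/8 + (2*J² + J)/J = J/8 + (J + 2*J²)/J)
(b(-34) + N)*1259 = ((1 + (17/8)*(-34)) - 1208)*1259 = ((1 - 289/4) - 1208)*1259 = (-285/4 - 1208)*1259 = -5117/4*1259 = -6442303/4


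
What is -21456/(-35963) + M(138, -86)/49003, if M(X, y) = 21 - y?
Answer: 1055256409/1762294889 ≈ 0.59880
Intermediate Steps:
-21456/(-35963) + M(138, -86)/49003 = -21456/(-35963) + (21 - 1*(-86))/49003 = -21456*(-1/35963) + (21 + 86)*(1/49003) = 21456/35963 + 107*(1/49003) = 21456/35963 + 107/49003 = 1055256409/1762294889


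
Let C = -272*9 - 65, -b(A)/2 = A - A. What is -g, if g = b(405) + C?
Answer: 2513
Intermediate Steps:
b(A) = 0 (b(A) = -2*(A - A) = -2*0 = 0)
C = -2513 (C = -2448 - 65 = -2513)
g = -2513 (g = 0 - 2513 = -2513)
-g = -1*(-2513) = 2513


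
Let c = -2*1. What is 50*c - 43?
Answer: -143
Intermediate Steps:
c = -2
50*c - 43 = 50*(-2) - 43 = -100 - 43 = -143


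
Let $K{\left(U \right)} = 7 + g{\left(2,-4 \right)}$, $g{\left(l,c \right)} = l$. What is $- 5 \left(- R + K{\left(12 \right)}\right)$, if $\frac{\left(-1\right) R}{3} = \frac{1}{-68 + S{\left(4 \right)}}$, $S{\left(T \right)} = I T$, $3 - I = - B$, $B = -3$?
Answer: $- \frac{3045}{68} \approx -44.779$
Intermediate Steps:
$I = 0$ ($I = 3 - \left(-1\right) \left(-3\right) = 3 - 3 = 0$)
$K{\left(U \right)} = 9$ ($K{\left(U \right)} = 7 + 2 = 9$)
$S{\left(T \right)} = 0$ ($S{\left(T \right)} = 0 T = 0$)
$R = \frac{3}{68}$ ($R = - \frac{3}{-68 + 0} = - \frac{3}{-68} = \left(-3\right) \left(- \frac{1}{68}\right) = \frac{3}{68} \approx 0.044118$)
$- 5 \left(- R + K{\left(12 \right)}\right) = - 5 \left(\left(-1\right) \frac{3}{68} + 9\right) = - 5 \left(- \frac{3}{68} + 9\right) = \left(-5\right) \frac{609}{68} = - \frac{3045}{68}$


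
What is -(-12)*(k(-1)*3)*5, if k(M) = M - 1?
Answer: -360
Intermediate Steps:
k(M) = -1 + M
-(-12)*(k(-1)*3)*5 = -(-12)*((-1 - 1)*3)*5 = -(-12)*-2*3*5 = -(-12)*(-6*5) = -(-12)*(-30) = -12*30 = -360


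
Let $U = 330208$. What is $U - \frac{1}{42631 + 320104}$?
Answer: $\frac{119777998879}{362735} \approx 3.3021 \cdot 10^{5}$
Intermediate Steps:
$U - \frac{1}{42631 + 320104} = 330208 - \frac{1}{42631 + 320104} = 330208 - \frac{1}{362735} = \frac{119777998879}{362735}$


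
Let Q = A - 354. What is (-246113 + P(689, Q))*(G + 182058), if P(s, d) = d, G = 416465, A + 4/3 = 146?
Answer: -442288745741/3 ≈ -1.4743e+11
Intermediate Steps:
A = 434/3 (A = -4/3 + 146 = 434/3 ≈ 144.67)
Q = -628/3 (Q = 434/3 - 354 = -628/3 ≈ -209.33)
(-246113 + P(689, Q))*(G + 182058) = (-246113 - 628/3)*(416465 + 182058) = -738967/3*598523 = -442288745741/3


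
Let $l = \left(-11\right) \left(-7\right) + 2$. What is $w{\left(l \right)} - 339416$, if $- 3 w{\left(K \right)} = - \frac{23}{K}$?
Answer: $- \frac{80441569}{237} \approx -3.3942 \cdot 10^{5}$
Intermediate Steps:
$l = 79$ ($l = 77 + 2 = 79$)
$w{\left(K \right)} = \frac{23}{3 K}$ ($w{\left(K \right)} = - \frac{\left(-23\right) \frac{1}{K}}{3} = \frac{23}{3 K}$)
$w{\left(l \right)} - 339416 = \frac{23}{3 \cdot 79} - 339416 = \frac{23}{3} \cdot \frac{1}{79} - 339416 = \frac{23}{237} - 339416 = - \frac{80441569}{237}$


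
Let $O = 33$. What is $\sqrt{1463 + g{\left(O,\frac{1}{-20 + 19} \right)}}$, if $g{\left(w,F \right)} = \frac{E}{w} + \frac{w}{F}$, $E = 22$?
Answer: $\frac{2 \sqrt{3219}}{3} \approx 37.824$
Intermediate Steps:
$g{\left(w,F \right)} = \frac{22}{w} + \frac{w}{F}$
$\sqrt{1463 + g{\left(O,\frac{1}{-20 + 19} \right)}} = \sqrt{1463 + \left(\frac{22}{33} + \frac{33}{\frac{1}{-20 + 19}}\right)} = \sqrt{1463 + \left(22 \cdot \frac{1}{33} + \frac{33}{\frac{1}{-1}}\right)} = \sqrt{1463 + \left(\frac{2}{3} + \frac{33}{-1}\right)} = \sqrt{1463 + \left(\frac{2}{3} + 33 \left(-1\right)\right)} = \sqrt{1463 + \left(\frac{2}{3} - 33\right)} = \sqrt{1463 - \frac{97}{3}} = \sqrt{\frac{4292}{3}} = \frac{2 \sqrt{3219}}{3}$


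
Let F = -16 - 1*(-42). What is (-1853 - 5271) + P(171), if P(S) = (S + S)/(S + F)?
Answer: -1403086/197 ≈ -7122.3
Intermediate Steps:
F = 26 (F = -16 + 42 = 26)
P(S) = 2*S/(26 + S) (P(S) = (S + S)/(S + 26) = (2*S)/(26 + S) = 2*S/(26 + S))
(-1853 - 5271) + P(171) = (-1853 - 5271) + 2*171/(26 + 171) = -7124 + 2*171/197 = -7124 + 2*171*(1/197) = -7124 + 342/197 = -1403086/197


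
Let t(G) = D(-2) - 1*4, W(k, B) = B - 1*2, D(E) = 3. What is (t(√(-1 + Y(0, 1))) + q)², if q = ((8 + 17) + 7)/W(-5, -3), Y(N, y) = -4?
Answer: 1369/25 ≈ 54.760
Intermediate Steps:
W(k, B) = -2 + B (W(k, B) = B - 2 = -2 + B)
q = -32/5 (q = ((8 + 17) + 7)/(-2 - 3) = (25 + 7)/(-5) = 32*(-⅕) = -32/5 ≈ -6.4000)
t(G) = -1 (t(G) = 3 - 1*4 = 3 - 4 = -1)
(t(√(-1 + Y(0, 1))) + q)² = (-1 - 32/5)² = (-37/5)² = 1369/25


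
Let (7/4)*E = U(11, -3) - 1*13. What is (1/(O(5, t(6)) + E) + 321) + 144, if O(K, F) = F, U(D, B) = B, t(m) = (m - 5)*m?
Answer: 10223/22 ≈ 464.68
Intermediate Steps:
t(m) = m*(-5 + m) (t(m) = (-5 + m)*m = m*(-5 + m))
E = -64/7 (E = 4*(-3 - 1*13)/7 = 4*(-3 - 13)/7 = (4/7)*(-16) = -64/7 ≈ -9.1429)
(1/(O(5, t(6)) + E) + 321) + 144 = (1/(6*(-5 + 6) - 64/7) + 321) + 144 = (1/(6*1 - 64/7) + 321) + 144 = (1/(6 - 64/7) + 321) + 144 = (1/(-22/7) + 321) + 144 = (-7/22 + 321) + 144 = 7055/22 + 144 = 10223/22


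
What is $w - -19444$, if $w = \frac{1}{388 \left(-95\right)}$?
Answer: $\frac{716705839}{36860} \approx 19444.0$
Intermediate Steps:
$w = - \frac{1}{36860}$ ($w = \frac{1}{-36860} = - \frac{1}{36860} \approx -2.713 \cdot 10^{-5}$)
$w - -19444 = - \frac{1}{36860} - -19444 = - \frac{1}{36860} + 19444 = \frac{716705839}{36860}$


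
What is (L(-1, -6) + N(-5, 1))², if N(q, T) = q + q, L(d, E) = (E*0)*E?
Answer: 100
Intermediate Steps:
L(d, E) = 0 (L(d, E) = 0*E = 0)
N(q, T) = 2*q
(L(-1, -6) + N(-5, 1))² = (0 + 2*(-5))² = (0 - 10)² = (-10)² = 100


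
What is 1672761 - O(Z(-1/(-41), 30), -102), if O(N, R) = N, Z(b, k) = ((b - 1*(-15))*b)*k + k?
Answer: 2811842331/1681 ≈ 1.6727e+6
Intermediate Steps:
Z(b, k) = k + b*k*(15 + b) (Z(b, k) = ((b + 15)*b)*k + k = ((15 + b)*b)*k + k = (b*(15 + b))*k + k = b*k*(15 + b) + k = k + b*k*(15 + b))
1672761 - O(Z(-1/(-41), 30), -102) = 1672761 - 30*(1 + (-1/(-41))**2 + 15*(-1/(-41))) = 1672761 - 30*(1 + (-1*(-1/41))**2 + 15*(-1*(-1/41))) = 1672761 - 30*(1 + (1/41)**2 + 15*(1/41)) = 1672761 - 30*(1 + 1/1681 + 15/41) = 1672761 - 30*2297/1681 = 1672761 - 1*68910/1681 = 1672761 - 68910/1681 = 2811842331/1681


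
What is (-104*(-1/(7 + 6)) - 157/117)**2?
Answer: 606841/13689 ≈ 44.331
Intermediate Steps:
(-104*(-1/(7 + 6)) - 157/117)**2 = (-104/(13*(-1)) - 157*1/117)**2 = (-104/(-13) - 157/117)**2 = (-104*(-1/13) - 157/117)**2 = (8 - 157/117)**2 = (779/117)**2 = 606841/13689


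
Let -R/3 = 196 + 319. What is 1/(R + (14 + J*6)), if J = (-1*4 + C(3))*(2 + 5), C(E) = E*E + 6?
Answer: -1/1069 ≈ -0.00093545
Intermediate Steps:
C(E) = 6 + E² (C(E) = E² + 6 = 6 + E²)
J = 77 (J = (-1*4 + (6 + 3²))*(2 + 5) = (-4 + (6 + 9))*7 = (-4 + 15)*7 = 11*7 = 77)
R = -1545 (R = -3*(196 + 319) = -3*515 = -1545)
1/(R + (14 + J*6)) = 1/(-1545 + (14 + 77*6)) = 1/(-1545 + (14 + 462)) = 1/(-1545 + 476) = 1/(-1069) = -1/1069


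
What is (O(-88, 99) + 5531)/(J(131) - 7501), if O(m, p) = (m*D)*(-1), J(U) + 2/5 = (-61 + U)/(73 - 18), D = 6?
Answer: -333245/412507 ≈ -0.80785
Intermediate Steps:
J(U) = -83/55 + U/55 (J(U) = -⅖ + (-61 + U)/(73 - 18) = -⅖ + (-61 + U)/55 = -⅖ + (-61 + U)*(1/55) = -⅖ + (-61/55 + U/55) = -83/55 + U/55)
O(m, p) = -6*m (O(m, p) = (m*6)*(-1) = (6*m)*(-1) = -6*m)
(O(-88, 99) + 5531)/(J(131) - 7501) = (-6*(-88) + 5531)/((-83/55 + (1/55)*131) - 7501) = (528 + 5531)/((-83/55 + 131/55) - 7501) = 6059/(48/55 - 7501) = 6059/(-412507/55) = 6059*(-55/412507) = -333245/412507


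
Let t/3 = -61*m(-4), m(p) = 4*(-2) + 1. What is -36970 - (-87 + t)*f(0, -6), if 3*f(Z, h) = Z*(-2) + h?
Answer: -34582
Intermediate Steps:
m(p) = -7 (m(p) = -8 + 1 = -7)
f(Z, h) = -2*Z/3 + h/3 (f(Z, h) = (Z*(-2) + h)/3 = (-2*Z + h)/3 = (h - 2*Z)/3 = -2*Z/3 + h/3)
t = 1281 (t = 3*(-61*(-7)) = 3*427 = 1281)
-36970 - (-87 + t)*f(0, -6) = -36970 - (-87 + 1281)*(-⅔*0 + (⅓)*(-6)) = -36970 - 1194*(0 - 2) = -36970 - 1194*(-2) = -36970 - 1*(-2388) = -36970 + 2388 = -34582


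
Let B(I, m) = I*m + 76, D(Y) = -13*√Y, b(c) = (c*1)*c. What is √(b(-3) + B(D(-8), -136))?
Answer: √(85 + 3536*I*√2) ≈ 50.43 + 49.58*I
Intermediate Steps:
b(c) = c² (b(c) = c*c = c²)
B(I, m) = 76 + I*m
√(b(-3) + B(D(-8), -136)) = √((-3)² + (76 - 26*I*√2*(-136))) = √(9 + (76 - 26*I*√2*(-136))) = √(9 + (76 + 3536*I*√2)) = √(85 + 3536*I*√2)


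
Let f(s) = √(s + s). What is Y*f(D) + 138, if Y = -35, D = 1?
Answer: 138 - 35*√2 ≈ 88.503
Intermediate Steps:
f(s) = √2*√s (f(s) = √(2*s) = √2*√s)
Y*f(D) + 138 = -35*√2*√1 + 138 = -35*√2 + 138 = 138 - 35*√2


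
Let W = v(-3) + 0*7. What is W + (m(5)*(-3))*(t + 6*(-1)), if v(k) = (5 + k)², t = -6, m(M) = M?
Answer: 184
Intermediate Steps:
W = 4 (W = (5 - 3)² + 0*7 = 2² + 0 = 4 + 0 = 4)
W + (m(5)*(-3))*(t + 6*(-1)) = 4 + (5*(-3))*(-6 + 6*(-1)) = 4 - 15*(-6 - 6) = 4 - 15*(-12) = 4 + 180 = 184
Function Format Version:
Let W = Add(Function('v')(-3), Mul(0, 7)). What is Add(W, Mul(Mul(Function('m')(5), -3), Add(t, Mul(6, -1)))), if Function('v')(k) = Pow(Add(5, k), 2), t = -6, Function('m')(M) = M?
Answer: 184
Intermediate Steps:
W = 4 (W = Add(Pow(Add(5, -3), 2), Mul(0, 7)) = Add(Pow(2, 2), 0) = Add(4, 0) = 4)
Add(W, Mul(Mul(Function('m')(5), -3), Add(t, Mul(6, -1)))) = Add(4, Mul(Mul(5, -3), Add(-6, Mul(6, -1)))) = Add(4, Mul(-15, Add(-6, -6))) = Add(4, Mul(-15, -12)) = Add(4, 180) = 184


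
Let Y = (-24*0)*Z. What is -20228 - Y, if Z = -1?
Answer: -20228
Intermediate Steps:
Y = 0 (Y = -24*0*(-1) = 0*(-1) = 0)
-20228 - Y = -20228 - 1*0 = -20228 + 0 = -20228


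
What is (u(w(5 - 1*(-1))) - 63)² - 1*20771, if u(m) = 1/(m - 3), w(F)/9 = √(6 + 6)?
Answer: -1731335219/103041 - 80888*√3/34347 ≈ -16806.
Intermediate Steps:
w(F) = 18*√3 (w(F) = 9*√(6 + 6) = 9*√12 = 9*(2*√3) = 18*√3)
u(m) = 1/(-3 + m)
(u(w(5 - 1*(-1))) - 63)² - 1*20771 = (1/(-3 + 18*√3) - 63)² - 1*20771 = (-63 + 1/(-3 + 18*√3))² - 20771 = -20771 + (-63 + 1/(-3 + 18*√3))²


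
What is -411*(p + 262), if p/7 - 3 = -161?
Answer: 346884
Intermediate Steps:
p = -1106 (p = 21 + 7*(-161) = 21 - 1127 = -1106)
-411*(p + 262) = -411*(-1106 + 262) = -411*(-844) = 346884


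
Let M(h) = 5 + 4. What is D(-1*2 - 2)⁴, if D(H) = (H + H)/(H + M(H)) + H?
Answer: 614656/625 ≈ 983.45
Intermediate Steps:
M(h) = 9
D(H) = H + 2*H/(9 + H) (D(H) = (H + H)/(H + 9) + H = (2*H)/(9 + H) + H = 2*H/(9 + H) + H = H + 2*H/(9 + H))
D(-1*2 - 2)⁴ = ((-1*2 - 2)*(11 + (-1*2 - 2))/(9 + (-1*2 - 2)))⁴ = ((-2 - 2)*(11 + (-2 - 2))/(9 + (-2 - 2)))⁴ = (-4*(11 - 4)/(9 - 4))⁴ = (-4*7/5)⁴ = (-4*⅕*7)⁴ = (-28/5)⁴ = 614656/625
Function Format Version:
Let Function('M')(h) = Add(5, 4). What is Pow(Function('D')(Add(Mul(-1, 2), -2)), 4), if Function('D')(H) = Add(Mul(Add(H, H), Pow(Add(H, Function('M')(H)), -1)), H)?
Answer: Rational(614656, 625) ≈ 983.45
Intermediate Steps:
Function('M')(h) = 9
Function('D')(H) = Add(H, Mul(2, H, Pow(Add(9, H), -1))) (Function('D')(H) = Add(Mul(Add(H, H), Pow(Add(H, 9), -1)), H) = Add(Mul(Mul(2, H), Pow(Add(9, H), -1)), H) = Add(Mul(2, H, Pow(Add(9, H), -1)), H) = Add(H, Mul(2, H, Pow(Add(9, H), -1))))
Pow(Function('D')(Add(Mul(-1, 2), -2)), 4) = Pow(Mul(Add(Mul(-1, 2), -2), Pow(Add(9, Add(Mul(-1, 2), -2)), -1), Add(11, Add(Mul(-1, 2), -2))), 4) = Pow(Mul(Add(-2, -2), Pow(Add(9, Add(-2, -2)), -1), Add(11, Add(-2, -2))), 4) = Pow(Mul(-4, Pow(Add(9, -4), -1), Add(11, -4)), 4) = Pow(Mul(-4, Pow(5, -1), 7), 4) = Pow(Mul(-4, Rational(1, 5), 7), 4) = Pow(Rational(-28, 5), 4) = Rational(614656, 625)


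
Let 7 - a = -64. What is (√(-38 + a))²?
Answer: 33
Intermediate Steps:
a = 71 (a = 7 - 1*(-64) = 7 + 64 = 71)
(√(-38 + a))² = (√(-38 + 71))² = (√33)² = 33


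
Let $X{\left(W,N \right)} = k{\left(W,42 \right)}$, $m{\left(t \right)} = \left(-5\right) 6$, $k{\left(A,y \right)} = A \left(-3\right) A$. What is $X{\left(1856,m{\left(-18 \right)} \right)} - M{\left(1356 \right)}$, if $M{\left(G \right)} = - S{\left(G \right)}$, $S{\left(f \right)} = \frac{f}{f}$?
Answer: $-10334207$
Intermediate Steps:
$k{\left(A,y \right)} = - 3 A^{2}$ ($k{\left(A,y \right)} = - 3 A A = - 3 A^{2}$)
$m{\left(t \right)} = -30$
$S{\left(f \right)} = 1$
$X{\left(W,N \right)} = - 3 W^{2}$
$M{\left(G \right)} = -1$ ($M{\left(G \right)} = \left(-1\right) 1 = -1$)
$X{\left(1856,m{\left(-18 \right)} \right)} - M{\left(1356 \right)} = - 3 \cdot 1856^{2} - -1 = \left(-3\right) 3444736 + 1 = -10334208 + 1 = -10334207$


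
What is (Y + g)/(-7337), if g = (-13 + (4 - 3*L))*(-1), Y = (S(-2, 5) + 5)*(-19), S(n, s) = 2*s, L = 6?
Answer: 258/7337 ≈ 0.035164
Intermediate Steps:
Y = -285 (Y = (2*5 + 5)*(-19) = (10 + 5)*(-19) = 15*(-19) = -285)
g = 27 (g = (-13 + (4 - 3*6))*(-1) = (-13 + (4 - 18))*(-1) = (-13 - 14)*(-1) = -27*(-1) = 27)
(Y + g)/(-7337) = (-285 + 27)/(-7337) = -258*(-1/7337) = 258/7337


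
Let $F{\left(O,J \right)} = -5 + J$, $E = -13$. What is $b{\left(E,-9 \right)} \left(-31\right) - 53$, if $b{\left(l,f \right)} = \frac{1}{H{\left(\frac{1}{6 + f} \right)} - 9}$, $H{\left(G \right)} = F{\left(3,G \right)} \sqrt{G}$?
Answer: $\frac{2 \left(- 424 \sqrt{3} + 2007 i\right)}{- 81 i + 16 \sqrt{3}} \approx -49.917 - 1.055 i$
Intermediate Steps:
$H{\left(G \right)} = \sqrt{G} \left(-5 + G\right)$ ($H{\left(G \right)} = \left(-5 + G\right) \sqrt{G} = \sqrt{G} \left(-5 + G\right)$)
$b{\left(l,f \right)} = \frac{1}{-9 + \sqrt{\frac{1}{6 + f}} \left(-5 + \frac{1}{6 + f}\right)}$ ($b{\left(l,f \right)} = \frac{1}{\sqrt{\frac{1}{6 + f}} \left(-5 + \frac{1}{6 + f}\right) - 9} = \frac{1}{-9 + \sqrt{\frac{1}{6 + f}} \left(-5 + \frac{1}{6 + f}\right)}$)
$b{\left(E,-9 \right)} \left(-31\right) - 53 = \frac{-6 - -9}{54 + 9 \left(-9\right) + \sqrt{\frac{1}{6 - 9}} \left(29 + 5 \left(-9\right)\right)} \left(-31\right) - 53 = \frac{-6 + 9}{54 - 81 + \sqrt{\frac{1}{-3}} \left(29 - 45\right)} \left(-31\right) - 53 = \frac{1}{54 - 81 + \sqrt{- \frac{1}{3}} \left(-16\right)} 3 \left(-31\right) - 53 = \frac{1}{54 - 81 + \frac{i \sqrt{3}}{3} \left(-16\right)} 3 \left(-31\right) - 53 = \frac{1}{54 - 81 - \frac{16 i \sqrt{3}}{3}} \cdot 3 \left(-31\right) - 53 = \frac{1}{-27 - \frac{16 i \sqrt{3}}{3}} \cdot 3 \left(-31\right) - 53 = \frac{3}{-27 - \frac{16 i \sqrt{3}}{3}} \left(-31\right) - 53 = - \frac{93}{-27 - \frac{16 i \sqrt{3}}{3}} - 53 = -53 - \frac{93}{-27 - \frac{16 i \sqrt{3}}{3}}$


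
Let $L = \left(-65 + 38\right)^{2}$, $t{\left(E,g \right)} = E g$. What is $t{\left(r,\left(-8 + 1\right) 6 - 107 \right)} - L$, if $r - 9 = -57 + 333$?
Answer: $-43194$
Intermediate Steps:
$r = 285$ ($r = 9 + \left(-57 + 333\right) = 9 + 276 = 285$)
$L = 729$ ($L = \left(-27\right)^{2} = 729$)
$t{\left(r,\left(-8 + 1\right) 6 - 107 \right)} - L = 285 \left(\left(-8 + 1\right) 6 - 107\right) - 729 = 285 \left(\left(-7\right) 6 - 107\right) - 729 = 285 \left(-42 - 107\right) - 729 = 285 \left(-149\right) - 729 = -42465 - 729 = -43194$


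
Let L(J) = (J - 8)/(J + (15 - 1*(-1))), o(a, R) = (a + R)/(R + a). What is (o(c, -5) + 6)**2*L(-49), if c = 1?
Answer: 931/11 ≈ 84.636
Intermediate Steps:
o(a, R) = 1 (o(a, R) = (R + a)/(R + a) = 1)
L(J) = (-8 + J)/(16 + J) (L(J) = (-8 + J)/(J + (15 + 1)) = (-8 + J)/(J + 16) = (-8 + J)/(16 + J))
(o(c, -5) + 6)**2*L(-49) = (1 + 6)**2*((-8 - 49)/(16 - 49)) = 7**2*(-57/(-33)) = 49*(-1/33*(-57)) = 49*(19/11) = 931/11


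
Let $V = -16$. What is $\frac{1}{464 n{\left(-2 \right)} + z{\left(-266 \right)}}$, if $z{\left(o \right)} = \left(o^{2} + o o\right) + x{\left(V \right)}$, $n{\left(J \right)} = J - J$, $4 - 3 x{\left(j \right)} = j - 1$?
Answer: $\frac{1}{141519} \approx 7.0662 \cdot 10^{-6}$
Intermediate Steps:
$x{\left(j \right)} = \frac{5}{3} - \frac{j}{3}$ ($x{\left(j \right)} = \frac{4}{3} - \frac{j - 1}{3} = \frac{4}{3} - \frac{-1 + j}{3} = \frac{4}{3} - \left(- \frac{1}{3} + \frac{j}{3}\right) = \frac{5}{3} - \frac{j}{3}$)
$n{\left(J \right)} = 0$
$z{\left(o \right)} = 7 + 2 o^{2}$ ($z{\left(o \right)} = \left(o^{2} + o o\right) + \left(\frac{5}{3} - - \frac{16}{3}\right) = \left(o^{2} + o^{2}\right) + \left(\frac{5}{3} + \frac{16}{3}\right) = 2 o^{2} + 7 = 7 + 2 o^{2}$)
$\frac{1}{464 n{\left(-2 \right)} + z{\left(-266 \right)}} = \frac{1}{464 \cdot 0 + \left(7 + 2 \left(-266\right)^{2}\right)} = \frac{1}{0 + \left(7 + 2 \cdot 70756\right)} = \frac{1}{0 + \left(7 + 141512\right)} = \frac{1}{0 + 141519} = \frac{1}{141519}$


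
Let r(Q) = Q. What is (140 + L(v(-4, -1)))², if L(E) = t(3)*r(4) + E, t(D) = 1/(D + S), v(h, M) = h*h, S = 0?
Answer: 222784/9 ≈ 24754.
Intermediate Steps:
v(h, M) = h²
t(D) = 1/D (t(D) = 1/(D + 0) = 1/D)
L(E) = 4/3 + E
(140 + L(v(-4, -1)))² = (140 + (4/3 + (-4)²))² = (140 + (4/3 + 16))² = (140 + 52/3)² = (472/3)² = 222784/9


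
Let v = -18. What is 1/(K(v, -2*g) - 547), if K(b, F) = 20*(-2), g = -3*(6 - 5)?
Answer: -1/587 ≈ -0.0017036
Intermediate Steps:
g = -3 (g = -3*1 = -3)
K(b, F) = -40
1/(K(v, -2*g) - 547) = 1/(-40 - 547) = 1/(-587) = -1/587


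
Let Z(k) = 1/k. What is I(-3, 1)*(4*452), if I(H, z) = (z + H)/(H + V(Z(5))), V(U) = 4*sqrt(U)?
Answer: 54240/29 + 14464*sqrt(5)/29 ≈ 2985.6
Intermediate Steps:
I(H, z) = (H + z)/(H + 4*sqrt(5)/5) (I(H, z) = (z + H)/(H + 4*sqrt(1/5)) = (H + z)/(H + 4*sqrt(1/5)) = (H + z)/(H + 4*(sqrt(5)/5)) = (H + z)/(H + 4*sqrt(5)/5))
I(-3, 1)*(4*452) = (5*(-3 + 1)/(4*sqrt(5) + 5*(-3)))*(4*452) = (5*(-2)/(4*sqrt(5) - 15))*1808 = (5*(-2)/(-15 + 4*sqrt(5)))*1808 = -10/(-15 + 4*sqrt(5))*1808 = -18080/(-15 + 4*sqrt(5))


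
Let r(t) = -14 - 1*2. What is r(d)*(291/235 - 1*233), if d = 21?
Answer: 871424/235 ≈ 3708.2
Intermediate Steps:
r(t) = -16 (r(t) = -14 - 2 = -16)
r(d)*(291/235 - 1*233) = -16*(291/235 - 1*233) = -16*(291*(1/235) - 233) = -16*(291/235 - 233) = -16*(-54464/235) = 871424/235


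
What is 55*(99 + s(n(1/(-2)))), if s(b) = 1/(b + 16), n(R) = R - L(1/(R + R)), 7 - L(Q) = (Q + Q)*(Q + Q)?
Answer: 27247/5 ≈ 5449.4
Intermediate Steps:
L(Q) = 7 - 4*Q² (L(Q) = 7 - (Q + Q)*(Q + Q) = 7 - 2*Q*2*Q = 7 - 4*Q²)
n(R) = -7 + R + R⁻² (n(R) = R - (7 - 4/(R + R)²) = R - (7 - 4*1/(4*R²)) = R - (7 - 1/R²) = R + (-7 + R⁻²) = -7 + R + R⁻²)
s(b) = 1/(16 + b)
55*(99 + s(n(1/(-2)))) = 55*(99 + 1/(16 + (-7 + 1/(-2) + (1/(-2))⁻²))) = 55*(99 + 1/(16 + (-7 + 1*(-½) + (1*(-½))⁻²))) = 55*(99 + 1/(16 + (-7 - ½ + (-½)⁻²))) = 55*(99 + 1/(16 + (-7 - ½ + 4))) = 55*(99 + 1/(16 - 7/2)) = 55*(99 + 1/(25/2)) = 55*(99 + 2/25) = 55*(2477/25) = 27247/5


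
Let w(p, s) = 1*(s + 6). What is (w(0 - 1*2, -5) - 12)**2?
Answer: 121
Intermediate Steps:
w(p, s) = 6 + s (w(p, s) = 1*(6 + s) = 6 + s)
(w(0 - 1*2, -5) - 12)**2 = ((6 - 5) - 12)**2 = (1 - 12)**2 = (-11)**2 = 121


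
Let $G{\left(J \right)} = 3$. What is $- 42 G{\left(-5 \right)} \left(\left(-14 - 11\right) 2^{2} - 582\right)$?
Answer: $85932$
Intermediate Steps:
$- 42 G{\left(-5 \right)} \left(\left(-14 - 11\right) 2^{2} - 582\right) = \left(-42\right) 3 \left(\left(-14 - 11\right) 2^{2} - 582\right) = - 126 \left(\left(-25\right) 4 - 582\right) = - 126 \left(-100 - 582\right) = \left(-126\right) \left(-682\right) = 85932$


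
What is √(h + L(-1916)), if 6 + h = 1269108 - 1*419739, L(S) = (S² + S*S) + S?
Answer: 3*√909951 ≈ 2861.7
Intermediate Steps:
L(S) = S + 2*S² (L(S) = (S² + S²) + S = 2*S² + S = S + 2*S²)
h = 849363 (h = -6 + (1269108 - 1*419739) = -6 + (1269108 - 419739) = -6 + 849369 = 849363)
√(h + L(-1916)) = √(849363 - 1916*(1 + 2*(-1916))) = √(849363 - 1916*(1 - 3832)) = √(849363 - 1916*(-3831)) = √(849363 + 7340196) = √8189559 = 3*√909951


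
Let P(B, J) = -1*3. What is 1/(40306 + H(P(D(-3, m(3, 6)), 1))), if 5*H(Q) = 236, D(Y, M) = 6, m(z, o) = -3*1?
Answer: 5/201766 ≈ 2.4781e-5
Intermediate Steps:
m(z, o) = -3
P(B, J) = -3
H(Q) = 236/5 (H(Q) = (⅕)*236 = 236/5)
1/(40306 + H(P(D(-3, m(3, 6)), 1))) = 1/(40306 + 236/5) = 1/(201766/5) = 5/201766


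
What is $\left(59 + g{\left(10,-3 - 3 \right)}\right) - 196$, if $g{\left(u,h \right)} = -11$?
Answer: $-148$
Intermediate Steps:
$\left(59 + g{\left(10,-3 - 3 \right)}\right) - 196 = \left(59 - 11\right) - 196 = 48 - 196 = -148$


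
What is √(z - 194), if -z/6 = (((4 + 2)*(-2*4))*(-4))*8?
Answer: I*√9410 ≈ 97.005*I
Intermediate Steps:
z = -9216 (z = -6*((4 + 2)*(-2*4))*(-4)*8 = -6*(6*(-8))*(-4)*8 = -6*(-48*(-4))*8 = -1152*8 = -6*1536 = -9216)
√(z - 194) = √(-9216 - 194) = √(-9410) = I*√9410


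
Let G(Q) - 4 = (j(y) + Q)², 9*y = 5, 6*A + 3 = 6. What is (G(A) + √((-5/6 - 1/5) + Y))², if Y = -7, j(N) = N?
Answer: 9511709/524880 + 1657*I*√7230/4860 ≈ 18.122 + 28.99*I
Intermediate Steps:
A = ½ (A = -½ + (⅙)*6 = -½ + 1 = ½ ≈ 0.50000)
y = 5/9 (y = (⅑)*5 = 5/9 ≈ 0.55556)
G(Q) = 4 + (5/9 + Q)²
(G(A) + √((-5/6 - 1/5) + Y))² = ((4 + (5 + 9*(½))²/81) + √((-5/6 - 1/5) - 7))² = ((4 + (5 + 9/2)²/81) + √((-5*⅙ - 1*⅕) - 7))² = ((4 + (19/2)²/81) + √((-⅚ - ⅕) - 7))² = ((4 + (1/81)*(361/4)) + √(-31/30 - 7))² = ((4 + 361/324) + √(-241/30))² = (1657/324 + I*√7230/30)²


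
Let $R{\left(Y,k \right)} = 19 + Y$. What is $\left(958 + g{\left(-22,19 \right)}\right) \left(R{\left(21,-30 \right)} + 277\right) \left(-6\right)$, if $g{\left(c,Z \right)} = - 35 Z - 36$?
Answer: $-488814$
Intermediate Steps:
$g{\left(c,Z \right)} = -36 - 35 Z$
$\left(958 + g{\left(-22,19 \right)}\right) \left(R{\left(21,-30 \right)} + 277\right) \left(-6\right) = \left(958 - 701\right) \left(\left(19 + 21\right) + 277\right) \left(-6\right) = \left(958 - 701\right) \left(40 + 277\right) \left(-6\right) = \left(958 - 701\right) 317 \left(-6\right) = 257 \cdot 317 \left(-6\right) = 81469 \left(-6\right) = -488814$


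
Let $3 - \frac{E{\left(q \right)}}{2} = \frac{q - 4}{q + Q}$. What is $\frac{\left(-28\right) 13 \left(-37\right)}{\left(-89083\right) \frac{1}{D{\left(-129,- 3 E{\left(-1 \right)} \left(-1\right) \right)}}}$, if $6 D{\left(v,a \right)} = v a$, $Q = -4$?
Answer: $\frac{3474744}{89083} \approx 39.006$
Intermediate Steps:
$E{\left(q \right)} = 4$ ($E{\left(q \right)} = 6 - 2 \frac{q - 4}{q - 4} = 6 - 2 \frac{-4 + q}{-4 + q} = 6 - 2 = 4$)
$D{\left(v,a \right)} = \frac{a v}{6}$ ($D{\left(v,a \right)} = \frac{v a}{6} = \frac{a v}{6}$)
$\frac{\left(-28\right) 13 \left(-37\right)}{\left(-89083\right) \frac{1}{D{\left(-129,- 3 E{\left(-1 \right)} \left(-1\right) \right)}}} = \frac{\left(-28\right) 13 \left(-37\right)}{\left(-89083\right) \frac{1}{\frac{1}{6} \left(-3\right) 4 \left(-1\right) \left(-129\right)}} = \frac{\left(-364\right) \left(-37\right)}{\left(-89083\right) \frac{1}{\frac{1}{6} \left(\left(-12\right) \left(-1\right)\right) \left(-129\right)}} = \frac{13468}{\left(-89083\right) \frac{1}{\frac{1}{6} \cdot 12 \left(-129\right)}} = \frac{13468}{\left(-89083\right) \frac{1}{-258}} = \frac{13468}{\left(-89083\right) \left(- \frac{1}{258}\right)} = \frac{13468}{\frac{89083}{258}} = 13468 \cdot \frac{258}{89083} = \frac{3474744}{89083}$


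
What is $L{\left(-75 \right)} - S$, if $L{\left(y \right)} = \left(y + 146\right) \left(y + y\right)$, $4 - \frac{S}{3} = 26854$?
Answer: $69900$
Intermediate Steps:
$S = -80550$ ($S = 12 - 80562 = -80550$)
$L{\left(y \right)} = 2 y \left(146 + y\right)$ ($L{\left(y \right)} = \left(146 + y\right) 2 y = 2 y \left(146 + y\right)$)
$L{\left(-75 \right)} - S = 2 \left(-75\right) \left(146 - 75\right) - -80550 = 2 \left(-75\right) 71 + 80550 = -10650 + 80550 = 69900$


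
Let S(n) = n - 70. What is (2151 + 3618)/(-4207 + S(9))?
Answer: -5769/4268 ≈ -1.3517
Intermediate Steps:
S(n) = -70 + n
(2151 + 3618)/(-4207 + S(9)) = (2151 + 3618)/(-4207 + (-70 + 9)) = 5769/(-4207 - 61) = 5769/(-4268) = 5769*(-1/4268) = -5769/4268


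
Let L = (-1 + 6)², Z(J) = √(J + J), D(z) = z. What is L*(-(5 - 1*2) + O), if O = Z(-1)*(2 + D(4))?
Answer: -75 + 150*I*√2 ≈ -75.0 + 212.13*I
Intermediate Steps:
Z(J) = √2*√J (Z(J) = √(2*J) = √2*√J)
O = 6*I*√2 (O = (√2*√(-1))*(2 + 4) = (√2*I)*6 = (I*√2)*6 = 6*I*√2 ≈ 8.4853*I)
L = 25 (L = 5² = 25)
L*(-(5 - 1*2) + O) = 25*(-(5 - 1*2) + 6*I*√2) = 25*(-(5 - 2) + 6*I*√2) = 25*(-1*3 + 6*I*√2) = 25*(-3 + 6*I*√2) = -75 + 150*I*√2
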